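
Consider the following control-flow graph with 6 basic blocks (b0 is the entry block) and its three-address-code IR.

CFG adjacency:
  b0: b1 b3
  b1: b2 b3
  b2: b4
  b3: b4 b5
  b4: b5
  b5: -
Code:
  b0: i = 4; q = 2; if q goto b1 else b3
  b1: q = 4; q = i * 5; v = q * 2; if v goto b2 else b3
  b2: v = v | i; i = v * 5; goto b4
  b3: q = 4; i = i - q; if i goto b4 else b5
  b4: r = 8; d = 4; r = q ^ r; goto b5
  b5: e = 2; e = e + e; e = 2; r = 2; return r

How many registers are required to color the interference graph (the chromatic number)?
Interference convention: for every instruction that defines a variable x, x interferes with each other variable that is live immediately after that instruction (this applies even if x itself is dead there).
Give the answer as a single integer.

Answer: 3

Working:
Block summaries:
  b0: {i,q} / ∅
  b1: {q,v} / {i}
  b2: {i,v} / {i,v}
  b3: {i,q} / {i}
  b4: {d,r} / {q}
  b5: {e,r} / ∅

Live sets:
  live b0: ∅→{i}
  live b1: {i}→{i,q,v}
  live b2: {i,q,v}→{q}
  live b3: {i}→{q}
  live b4: {q}→∅
  live b5: ∅→∅

Conflict graph:
  d↔{q,r}
  e↔∅
  i↔{q,v}
  q↔{d,i,r,v}
  r↔{d,q}
  v↔{i,q}

Chromatic number:
  clique {d,q,r} ⇒ need ≥ 3
  assign d→c1 e→c0 i→c1 q→c0 r→c2 v→c2 — no edge inside a register ⇒ χ ≤ 3
  χ = 3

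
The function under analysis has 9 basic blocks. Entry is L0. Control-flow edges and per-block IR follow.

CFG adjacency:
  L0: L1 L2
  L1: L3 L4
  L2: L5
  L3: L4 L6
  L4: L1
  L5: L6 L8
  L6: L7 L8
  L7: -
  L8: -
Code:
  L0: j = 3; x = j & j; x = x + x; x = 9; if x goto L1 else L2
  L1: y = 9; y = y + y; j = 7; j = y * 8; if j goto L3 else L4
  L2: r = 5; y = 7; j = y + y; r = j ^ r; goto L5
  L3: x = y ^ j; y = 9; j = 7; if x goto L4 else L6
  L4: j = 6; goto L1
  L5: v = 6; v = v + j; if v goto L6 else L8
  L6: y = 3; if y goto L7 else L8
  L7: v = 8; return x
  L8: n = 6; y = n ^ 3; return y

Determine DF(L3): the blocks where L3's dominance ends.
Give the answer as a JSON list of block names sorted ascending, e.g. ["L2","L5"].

idom tree: L1←L0 L2←L0 L3←L1 L4←L1 L5←L2 L6←L0 L7←L6 L8←L0
Dom∩ at merges:
  L1: preds {L0,L4}: {L0} ∩ {L0,L1,L4} = {L0}; idom=L0
  L4: preds {L1,L3}: {L0,L1} ∩ {L0,L1,L3} = {L0,L1}; idom=L1
  L6: preds {L3,L5}: {L0,L1,L3} ∩ {L0,L2,L5} = {L0}; idom=L0
  L8: preds {L5,L6}: {L0,L2,L5} ∩ {L0,L6} = {L0}; idom=L0

DF derivation:
  join L1 pred L0: · stop@L0
  join L1 pred L4: L4→L1 stop@L0
  join L4 pred L1: · stop@L1
  join L4 pred L3: L3 stop@L1
  join L6 pred L3: L3→L1 stop@L0
  join L6 pred L5: L5→L2 stop@L0
  join L8 pred L5: L5→L2 stop@L0
  join L8 pred L6: L6 stop@L0
  L0 → ∅
  L1 → {L1,L6}
  L2 → {L6,L8}
  L3 → {L4,L6}
  L4 → {L1}
  L5 → {L6,L8}
  L6 → {L8}
  L7 → ∅
  L8 → ∅

DF(L3) = ["L4", "L6"]

Answer: ["L4", "L6"]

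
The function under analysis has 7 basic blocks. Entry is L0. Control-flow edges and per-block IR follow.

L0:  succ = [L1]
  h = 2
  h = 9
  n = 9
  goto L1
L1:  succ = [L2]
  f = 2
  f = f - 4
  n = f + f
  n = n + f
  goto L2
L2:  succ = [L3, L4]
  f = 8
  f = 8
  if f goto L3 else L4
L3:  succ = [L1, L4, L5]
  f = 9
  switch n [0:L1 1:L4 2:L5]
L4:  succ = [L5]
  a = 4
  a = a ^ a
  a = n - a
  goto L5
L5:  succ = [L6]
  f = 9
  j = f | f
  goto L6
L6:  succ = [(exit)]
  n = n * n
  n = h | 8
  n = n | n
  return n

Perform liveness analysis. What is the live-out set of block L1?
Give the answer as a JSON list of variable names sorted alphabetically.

Answer: ["h", "n"]

Working:
Block summaries:
  L0: def={h,n} ue=∅
  L1: def={f,n} ue=∅
  L2: def={f} ue=∅
  L3: def={f} ue={n}
  L4: def={a} ue={n}
  L5: def={f,j} ue=∅
  L6: def={n} ue={h,n}

Live sets:
  live L0: ∅→{h}
  live L1: {h}→{h,n}
  live L2: {h,n}→{h,n}
  live L3: {h,n}→{h,n}
  live L4: {h,n}→{h,n}
  live L5: {h,n}→{h,n}
  live L6: {h,n}→∅

live-out(L1) = ["h", "n"]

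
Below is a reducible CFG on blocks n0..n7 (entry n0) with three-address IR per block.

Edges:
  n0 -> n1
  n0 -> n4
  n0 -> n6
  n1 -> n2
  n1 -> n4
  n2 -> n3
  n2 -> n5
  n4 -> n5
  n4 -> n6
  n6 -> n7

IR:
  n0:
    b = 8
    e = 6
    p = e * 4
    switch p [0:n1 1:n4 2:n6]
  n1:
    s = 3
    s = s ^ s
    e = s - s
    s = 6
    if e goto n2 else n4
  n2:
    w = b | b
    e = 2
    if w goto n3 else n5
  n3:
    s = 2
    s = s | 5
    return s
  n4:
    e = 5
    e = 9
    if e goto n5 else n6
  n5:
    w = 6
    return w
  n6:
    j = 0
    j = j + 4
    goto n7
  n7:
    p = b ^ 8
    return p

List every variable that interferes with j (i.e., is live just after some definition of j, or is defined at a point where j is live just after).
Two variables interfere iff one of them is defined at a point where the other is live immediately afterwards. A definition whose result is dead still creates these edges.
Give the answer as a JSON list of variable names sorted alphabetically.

Block summaries:
  n0: def={b,e,p} ue=∅
  n1: def={e,s} ue=∅
  n2: def={e,w} ue={b}
  n3: def={s} ue=∅
  n4: def={e} ue=∅
  n5: def={w} ue=∅
  n6: def={j} ue=∅
  n7: def={p} ue={b}

Live sets:
  n0: in=∅ out={b}
  n1: in={b} out={b}
  n2: in={b} out=∅
  n3: in=∅ out=∅
  n4: in={b} out={b}
  n5: in=∅ out=∅
  n6: in={b} out={b}
  n7: in={b} out=∅

Interference:
  b: {e,j,p,s}
  e: {b,s,w}
  j: {b}
  p: {b}
  s: {b,e}
  w: {e}

N(j) = ["b"]

Answer: ["b"]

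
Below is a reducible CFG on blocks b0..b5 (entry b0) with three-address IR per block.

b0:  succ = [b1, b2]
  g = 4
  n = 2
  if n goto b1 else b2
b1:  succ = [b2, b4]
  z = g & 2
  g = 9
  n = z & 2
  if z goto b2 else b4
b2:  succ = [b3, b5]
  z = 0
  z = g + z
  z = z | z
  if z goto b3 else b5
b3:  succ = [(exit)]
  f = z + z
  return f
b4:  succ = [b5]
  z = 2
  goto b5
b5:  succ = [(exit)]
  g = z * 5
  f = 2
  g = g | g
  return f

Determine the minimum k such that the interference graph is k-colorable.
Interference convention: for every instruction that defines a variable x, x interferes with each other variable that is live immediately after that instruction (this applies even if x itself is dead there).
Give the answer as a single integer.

Per-block:
  b0: def={g,n} ue=∅
  b1: def={g,n,z} ue={g}
  b2: def={z} ue={g}
  b3: def={f} ue={z}
  b4: def={z} ue=∅
  b5: def={f,g} ue={z}

Backward fixpoint:
  b0 li=∅ lo={g}
  b1 li={g} lo={g}
  b2 li={g} lo={z}
  b3 li={z} lo=∅
  b4 li=∅ lo={z}
  b5 li={z} lo=∅

Interference:
  f↔{g}
  g↔{f,n,z}
  n↔{g,z}
  z↔{g,n}

Registers:
  {g,n,z} pairwise interfere (3-clique) ⇒ χ ≥ 3
  3-colouring: R0={g}  R1={f,n}  R2={z}
  χ = 3

Answer: 3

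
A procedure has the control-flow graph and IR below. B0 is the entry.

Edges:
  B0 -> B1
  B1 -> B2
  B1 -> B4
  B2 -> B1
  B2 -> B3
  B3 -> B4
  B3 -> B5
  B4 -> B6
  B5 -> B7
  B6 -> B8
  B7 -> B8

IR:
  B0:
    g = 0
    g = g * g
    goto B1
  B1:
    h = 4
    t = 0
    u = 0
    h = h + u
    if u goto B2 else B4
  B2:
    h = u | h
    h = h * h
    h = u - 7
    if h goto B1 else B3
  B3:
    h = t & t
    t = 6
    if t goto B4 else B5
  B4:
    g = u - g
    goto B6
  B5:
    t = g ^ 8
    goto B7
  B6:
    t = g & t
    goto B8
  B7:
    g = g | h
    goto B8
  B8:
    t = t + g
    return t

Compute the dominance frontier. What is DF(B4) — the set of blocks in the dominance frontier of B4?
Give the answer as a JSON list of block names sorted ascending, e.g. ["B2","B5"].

idom tree: B1←B0 B2←B1 B3←B2 B4←B1 B5←B3 B6←B4 B7←B5 B8←B1
Join-block Dom:
  B1: preds {B0,B2}: {B0} ∩ {B0,B1,B2} = {B0}; idom=B0
  B4: preds {B1,B3}: {B0,B1} ∩ {B0,B1,B2,B3} = {B0,B1}; idom=B1
  B8: preds {B6,B7}: {B0,B1,B4,B6} ∩ {B0,B1,B2,B3,B5,B7} = {B0,B1}; idom=B1

DF walk-up:
  B1←B0: walk · to B0
  B1←B2: walk B2→B1 to B0
  B4←B1: walk · to B1
  B4←B3: walk B3→B2 to B1
  B8←B6: walk B6→B4 to B1
  B8←B7: walk B7→B5→B3→B2 to B1
  B0 → ∅
  B1 → {B1}
  B2 → {B1,B4,B8}
  B3 → {B4,B8}
  B4 → {B8}
  B5 → {B8}
  B6 → {B8}
  B7 → {B8}
  B8 → ∅

DF(B4) = ["B8"]

Answer: ["B8"]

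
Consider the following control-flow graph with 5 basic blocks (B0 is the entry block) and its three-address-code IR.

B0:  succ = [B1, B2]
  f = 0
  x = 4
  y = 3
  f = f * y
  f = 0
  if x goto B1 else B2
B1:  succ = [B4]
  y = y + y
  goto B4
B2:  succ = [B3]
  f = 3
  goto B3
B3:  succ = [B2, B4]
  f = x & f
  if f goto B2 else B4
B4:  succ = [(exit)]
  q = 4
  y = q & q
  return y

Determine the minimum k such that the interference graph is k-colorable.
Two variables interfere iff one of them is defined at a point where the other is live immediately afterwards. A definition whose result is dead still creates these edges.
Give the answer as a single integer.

Answer: 3

Analysis:
Block summaries:
  B0: {f,x,y} / ∅
  B1: {y} / {y}
  B2: {f} / ∅
  B3: {f} / {f,x}
  B4: {q,y} / ∅

Liveness:
  B0: in=∅ out={x,y}
  B1: in={y} out=∅
  B2: in={x} out={f,x}
  B3: in={f,x} out={x}
  B4: in=∅ out=∅

Interfere edges:
  f — {x,y}
  q — ∅
  x — {f,y}
  y — {f,x}

Registers:
  clique {f,x,y} ⇒ need ≥ 3
  3-colouring: r0={f,q}  r1={x}  r2={y}
  χ = 3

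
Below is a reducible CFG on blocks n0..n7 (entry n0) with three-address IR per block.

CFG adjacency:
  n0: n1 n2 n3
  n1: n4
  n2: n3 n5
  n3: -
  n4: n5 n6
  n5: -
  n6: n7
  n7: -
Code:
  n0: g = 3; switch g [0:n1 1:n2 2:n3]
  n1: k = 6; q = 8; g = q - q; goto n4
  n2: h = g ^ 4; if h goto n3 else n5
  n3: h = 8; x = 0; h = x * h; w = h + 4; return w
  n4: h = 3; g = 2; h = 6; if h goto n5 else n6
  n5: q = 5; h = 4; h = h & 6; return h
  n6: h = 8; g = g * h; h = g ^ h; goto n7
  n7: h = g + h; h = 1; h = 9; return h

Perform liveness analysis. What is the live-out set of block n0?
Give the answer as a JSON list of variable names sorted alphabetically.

Per-block:
  n0: {g} / ∅
  n1: {g,k,q} / ∅
  n2: {h} / {g}
  n3: {h,w,x} / ∅
  n4: {g,h} / ∅
  n5: {h,q} / ∅
  n6: {g,h} / {g}
  n7: {h} / {g,h}

Live sets:
  n0: in=∅ out={g}
  n1: in=∅ out=∅
  n2: in={g} out=∅
  n3: in=∅ out=∅
  n4: in=∅ out={g}
  n5: in=∅ out=∅
  n6: in={g} out={g,h}
  n7: in={g,h} out=∅

live-out(n0) = ["g"]

Answer: ["g"]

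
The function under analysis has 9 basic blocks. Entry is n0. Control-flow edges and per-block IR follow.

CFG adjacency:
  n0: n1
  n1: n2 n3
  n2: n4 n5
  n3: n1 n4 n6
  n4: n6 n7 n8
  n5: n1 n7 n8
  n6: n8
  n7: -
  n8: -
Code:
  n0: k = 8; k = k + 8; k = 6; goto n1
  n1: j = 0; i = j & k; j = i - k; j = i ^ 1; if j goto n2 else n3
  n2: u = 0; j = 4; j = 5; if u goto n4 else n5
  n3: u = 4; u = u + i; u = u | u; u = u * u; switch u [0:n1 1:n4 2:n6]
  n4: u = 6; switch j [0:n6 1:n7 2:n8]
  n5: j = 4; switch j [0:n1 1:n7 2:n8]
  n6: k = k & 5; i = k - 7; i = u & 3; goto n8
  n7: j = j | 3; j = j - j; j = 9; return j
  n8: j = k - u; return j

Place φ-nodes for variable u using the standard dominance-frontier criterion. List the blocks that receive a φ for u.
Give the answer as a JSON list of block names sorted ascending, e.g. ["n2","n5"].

idom tree: n1←n0 n2←n1 n3←n1 n4←n1 n5←n2 n6←n1 n7←n1 n8←n1
Dom at joins:
  n1: preds {n0,n3,n5}: {n0} ∩ {n0,n1,n3} ∩ {n0,n1,n2,n5} = {n0}; idom=n0
  n4: preds {n2,n3}: {n0,n1,n2} ∩ {n0,n1,n3} = {n0,n1}; idom=n1
  n6: preds {n3,n4}: {n0,n1,n3} ∩ {n0,n1,n4} = {n0,n1}; idom=n1
  n7: preds {n4,n5}: {n0,n1,n4} ∩ {n0,n1,n2,n5} = {n0,n1}; idom=n1
  n8: preds {n4,n5,n6}: {n0,n1,n4} ∩ {n0,n1,n2,n5} ∩ {n0,n1,n6} = {n0,n1}; idom=n1

DF walk-up:
  join n1 pred n0: · stop@n0
  join n1 pred n3: n3→n1 stop@n0
  join n1 pred n5: n5→n2→n1 stop@n0
  join n4 pred n2: n2 stop@n1
  join n4 pred n3: n3 stop@n1
  join n6 pred n3: n3 stop@n1
  join n6 pred n4: n4 stop@n1
  join n7 pred n4: n4 stop@n1
  join n7 pred n5: n5→n2 stop@n1
  join n8 pred n4: n4 stop@n1
  join n8 pred n5: n5→n2 stop@n1
  join n8 pred n6: n6 stop@n1
  n0: DF=∅
  n1: DF={n1}
  n2: DF={n1,n4,n7,n8}
  n3: DF={n1,n4,n6}
  n4: DF={n6,n7,n8}
  n5: DF={n1,n7,n8}
  n6: DF={n8}
  n7: DF=∅
  n8: DF=∅

φ for u: defs {n2,n3,n4}
  DF⁺ = {n1,n4,n6,n7,n8}

Answer: ["n1", "n4", "n6", "n7", "n8"]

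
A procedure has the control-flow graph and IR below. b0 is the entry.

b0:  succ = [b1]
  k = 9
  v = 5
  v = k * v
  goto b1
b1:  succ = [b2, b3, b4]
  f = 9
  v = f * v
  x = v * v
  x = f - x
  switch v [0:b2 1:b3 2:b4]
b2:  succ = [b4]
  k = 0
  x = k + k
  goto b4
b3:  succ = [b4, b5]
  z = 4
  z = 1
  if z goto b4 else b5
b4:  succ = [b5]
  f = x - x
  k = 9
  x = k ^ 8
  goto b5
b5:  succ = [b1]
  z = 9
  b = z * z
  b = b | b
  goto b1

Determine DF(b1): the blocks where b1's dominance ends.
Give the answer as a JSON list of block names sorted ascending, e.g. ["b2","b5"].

Answer: ["b1"]

Working:
idom tree: b1←b0 b2←b1 b3←b1 b4←b1 b5←b1
Join-block Dom:
  b1: preds {b0,b5}: {b0} ∩ {b0,b1,b5} = {b0}; idom=b0
  b4: preds {b1,b2,b3}: {b0,b1} ∩ {b0,b1,b2} ∩ {b0,b1,b3} = {b0,b1}; idom=b1
  b5: preds {b3,b4}: {b0,b1,b3} ∩ {b0,b1,b4} = {b0,b1}; idom=b1

DF derivation:
  b1←b0: walk · to b0
  b1←b5: walk b5→b1 to b0
  b4←b1: walk · to b1
  b4←b2: walk b2 to b1
  b4←b3: walk b3 to b1
  b5←b3: walk b3 to b1
  b5←b4: walk b4 to b1
  b0: DF=∅
  b1: DF={b1}
  b2: DF={b4}
  b3: DF={b4,b5}
  b4: DF={b5}
  b5: DF={b1}

DF(b1) = ["b1"]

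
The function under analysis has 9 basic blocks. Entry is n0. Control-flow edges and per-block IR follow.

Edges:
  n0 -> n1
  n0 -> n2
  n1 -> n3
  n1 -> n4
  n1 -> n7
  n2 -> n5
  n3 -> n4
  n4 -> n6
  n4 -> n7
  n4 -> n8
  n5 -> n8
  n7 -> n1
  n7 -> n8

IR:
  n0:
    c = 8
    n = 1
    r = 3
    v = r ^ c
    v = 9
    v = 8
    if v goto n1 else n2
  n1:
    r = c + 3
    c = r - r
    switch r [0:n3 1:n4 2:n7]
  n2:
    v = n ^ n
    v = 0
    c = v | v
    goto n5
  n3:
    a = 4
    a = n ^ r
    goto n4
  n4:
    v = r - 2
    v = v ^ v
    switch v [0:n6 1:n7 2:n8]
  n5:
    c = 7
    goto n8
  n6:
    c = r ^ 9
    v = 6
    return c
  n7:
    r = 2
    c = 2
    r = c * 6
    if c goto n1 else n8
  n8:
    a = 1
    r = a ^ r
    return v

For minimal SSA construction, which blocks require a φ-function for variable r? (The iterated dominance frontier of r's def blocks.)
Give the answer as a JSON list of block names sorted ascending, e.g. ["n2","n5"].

Answer: ["n1", "n8"]

Analysis:
idom tree: n1←n0 n2←n0 n3←n1 n4←n1 n5←n2 n6←n4 n7←n1 n8←n0
Join-block Dom:
  n1: preds {n0,n7}: {n0} ∩ {n0,n1,n7} = {n0}; idom=n0
  n4: preds {n1,n3}: {n0,n1} ∩ {n0,n1,n3} = {n0,n1}; idom=n1
  n7: preds {n1,n4}: {n0,n1} ∩ {n0,n1,n4} = {n0,n1}; idom=n1
  n8: preds {n4,n5,n7}: {n0,n1,n4} ∩ {n0,n2,n5} ∩ {n0,n1,n7} = {n0}; idom=n0

DF derivation:
  n1←n0: walk · to n0
  n1←n7: walk n7→n1 to n0
  n4←n1: walk · to n1
  n4←n3: walk n3 to n1
  n7←n1: walk · to n1
  n7←n4: walk n4 to n1
  n8←n4: walk n4→n1 to n0
  n8←n5: walk n5→n2 to n0
  n8←n7: walk n7→n1 to n0
  DF(n0)=∅
  DF(n1)={n1,n8}
  DF(n2)={n8}
  DF(n3)={n4}
  DF(n4)={n7,n8}
  DF(n5)={n8}
  DF(n6)=∅
  DF(n7)={n1,n8}
  DF(n8)=∅

φ for r: defs {n0,n1,n7,n8}
  DF⁺ = {n1,n8}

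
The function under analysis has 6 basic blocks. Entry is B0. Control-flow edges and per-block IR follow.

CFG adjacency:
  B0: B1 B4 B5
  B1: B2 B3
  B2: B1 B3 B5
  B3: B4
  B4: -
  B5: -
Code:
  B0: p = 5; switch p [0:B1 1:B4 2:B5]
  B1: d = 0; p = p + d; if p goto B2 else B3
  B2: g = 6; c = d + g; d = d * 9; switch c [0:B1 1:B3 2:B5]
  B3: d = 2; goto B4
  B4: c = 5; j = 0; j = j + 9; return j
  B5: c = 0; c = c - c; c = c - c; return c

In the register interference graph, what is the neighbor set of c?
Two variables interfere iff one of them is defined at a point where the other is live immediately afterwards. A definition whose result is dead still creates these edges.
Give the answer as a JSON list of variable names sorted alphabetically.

Block summaries:
  B0 def {p} use ∅
  B1 def {d,p} use {p}
  B2 def {c,d,g} use {d}
  B3 def {d} use ∅
  B4 def {c,j} use ∅
  B5 def {c} use ∅

Backward fixpoint:
  live B0: ∅→{p}
  live B1: {p}→{d,p}
  live B2: {d,p}→{p}
  live B3: ∅→∅
  live B4: ∅→∅
  live B5: ∅→∅

Interfere edges:
  c — {d,p}
  d — {c,g,p}
  g — {d,p}
  j — ∅
  p — {c,d,g}

N(c) = ["d", "p"]

Answer: ["d", "p"]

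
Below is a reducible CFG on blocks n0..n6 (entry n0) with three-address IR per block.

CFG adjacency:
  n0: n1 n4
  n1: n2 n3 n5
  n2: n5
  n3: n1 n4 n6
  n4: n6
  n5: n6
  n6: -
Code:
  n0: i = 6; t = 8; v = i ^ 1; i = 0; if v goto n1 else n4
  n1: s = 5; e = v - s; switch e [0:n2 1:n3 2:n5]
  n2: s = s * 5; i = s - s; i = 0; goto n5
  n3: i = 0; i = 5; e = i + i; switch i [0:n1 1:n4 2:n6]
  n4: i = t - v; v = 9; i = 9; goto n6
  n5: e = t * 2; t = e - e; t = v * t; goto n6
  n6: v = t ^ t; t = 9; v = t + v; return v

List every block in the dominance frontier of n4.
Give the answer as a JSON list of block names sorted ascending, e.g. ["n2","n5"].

idom tree: n1←n0 n2←n1 n3←n1 n4←n0 n5←n1 n6←n0
Join-block Dom:
  n1: preds {n0,n3}: {n0} ∩ {n0,n1,n3} = {n0}; idom=n0
  n4: preds {n0,n3}: {n0} ∩ {n0,n1,n3} = {n0}; idom=n0
  n5: preds {n1,n2}: {n0,n1} ∩ {n0,n1,n2} = {n0,n1}; idom=n1
  n6: preds {n3,n4,n5}: {n0,n1,n3} ∩ {n0,n4} ∩ {n0,n1,n5} = {n0}; idom=n0

DF walk-up:
  n1←n0: walk · to n0
  n1←n3: walk n3→n1 to n0
  n4←n0: walk · to n0
  n4←n3: walk n3→n1 to n0
  n5←n1: walk · to n1
  n5←n2: walk n2 to n1
  n6←n3: walk n3→n1 to n0
  n6←n4: walk n4 to n0
  n6←n5: walk n5→n1 to n0
  n0 → ∅
  n1 → {n1,n4,n6}
  n2 → {n5}
  n3 → {n1,n4,n6}
  n4 → {n6}
  n5 → {n6}
  n6 → ∅

DF(n4) = ["n6"]

Answer: ["n6"]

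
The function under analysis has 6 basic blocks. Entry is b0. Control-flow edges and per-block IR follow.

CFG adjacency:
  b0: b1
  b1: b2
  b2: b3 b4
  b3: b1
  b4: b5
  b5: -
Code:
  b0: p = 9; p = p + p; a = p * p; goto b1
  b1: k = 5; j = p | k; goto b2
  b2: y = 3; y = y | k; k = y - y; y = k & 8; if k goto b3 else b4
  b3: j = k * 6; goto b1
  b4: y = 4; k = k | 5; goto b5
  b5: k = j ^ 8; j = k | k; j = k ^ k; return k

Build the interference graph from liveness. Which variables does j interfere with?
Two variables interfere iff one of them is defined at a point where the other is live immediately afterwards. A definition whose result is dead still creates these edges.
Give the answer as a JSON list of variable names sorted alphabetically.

Per-block:
  b0 def {a,p} use ∅
  b1 def {j,k} use {p}
  b2 def {k,y} use {k}
  b3 def {j} use {k}
  b4 def {k,y} use {k}
  b5 def {j,k} use {j}

Live sets:
  b0 li=∅ lo={p}
  b1 li={p} lo={j,k,p}
  b2 li={j,k,p} lo={j,k,p}
  b3 li={k,p} lo={p}
  b4 li={j,k} lo={j}
  b5 li={j} lo=∅

Interference:
  a — {p}
  j — {k,p,y}
  k — {j,p,y}
  p — {a,j,k,y}
  y — {j,k,p}

N(j) = ["k", "p", "y"]

Answer: ["k", "p", "y"]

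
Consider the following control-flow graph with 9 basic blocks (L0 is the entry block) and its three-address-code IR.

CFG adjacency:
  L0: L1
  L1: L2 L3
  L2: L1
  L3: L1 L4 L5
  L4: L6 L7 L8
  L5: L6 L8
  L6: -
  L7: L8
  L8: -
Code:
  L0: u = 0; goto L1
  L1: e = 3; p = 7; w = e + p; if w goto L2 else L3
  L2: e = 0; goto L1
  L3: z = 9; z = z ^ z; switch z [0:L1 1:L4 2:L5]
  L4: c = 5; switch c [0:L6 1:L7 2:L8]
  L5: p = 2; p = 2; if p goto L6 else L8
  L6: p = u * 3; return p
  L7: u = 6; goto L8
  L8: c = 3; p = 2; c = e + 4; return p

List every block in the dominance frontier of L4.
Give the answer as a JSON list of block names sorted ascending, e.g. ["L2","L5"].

Answer: ["L6", "L8"]

Analysis:
idom tree: L1←L0 L2←L1 L3←L1 L4←L3 L5←L3 L6←L3 L7←L4 L8←L3
Join-block Dom:
  L1: preds {L0,L2,L3}: {L0} ∩ {L0,L1,L2} ∩ {L0,L1,L3} = {L0}; idom=L0
  L6: preds {L4,L5}: {L0,L1,L3,L4} ∩ {L0,L1,L3,L5} = {L0,L1,L3}; idom=L3
  L8: preds {L4,L5,L7}: {L0,L1,L3,L4} ∩ {L0,L1,L3,L5} ∩ {L0,L1,L3,L4,L7} = {L0,L1,L3}; idom=L3

DF walk-up:
  join L1 pred L0: · stop@L0
  join L1 pred L2: L2→L1 stop@L0
  join L1 pred L3: L3→L1 stop@L0
  join L6 pred L4: L4 stop@L3
  join L6 pred L5: L5 stop@L3
  join L8 pred L4: L4 stop@L3
  join L8 pred L5: L5 stop@L3
  join L8 pred L7: L7→L4 stop@L3
  L0: DF=∅
  L1: DF={L1}
  L2: DF={L1}
  L3: DF={L1}
  L4: DF={L6,L8}
  L5: DF={L6,L8}
  L6: DF=∅
  L7: DF={L8}
  L8: DF=∅

DF(L4) = ["L6", "L8"]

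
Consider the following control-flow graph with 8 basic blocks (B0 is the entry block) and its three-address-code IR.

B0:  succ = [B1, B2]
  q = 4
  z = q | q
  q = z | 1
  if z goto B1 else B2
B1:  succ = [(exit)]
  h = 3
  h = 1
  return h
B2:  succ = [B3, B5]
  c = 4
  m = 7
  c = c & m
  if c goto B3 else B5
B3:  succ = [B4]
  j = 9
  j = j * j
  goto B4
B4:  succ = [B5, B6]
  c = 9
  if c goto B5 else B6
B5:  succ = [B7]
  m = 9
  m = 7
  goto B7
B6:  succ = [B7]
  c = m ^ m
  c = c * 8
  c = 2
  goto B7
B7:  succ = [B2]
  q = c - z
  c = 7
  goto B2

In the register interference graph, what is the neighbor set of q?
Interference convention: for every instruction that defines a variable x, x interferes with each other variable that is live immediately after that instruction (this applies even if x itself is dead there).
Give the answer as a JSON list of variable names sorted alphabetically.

Answer: ["z"]

Working:
Per-block:
  B0: def={q,z} ue=∅
  B1: def={h} ue=∅
  B2: def={c,m} ue=∅
  B3: def={j} ue=∅
  B4: def={c} ue=∅
  B5: def={m} ue=∅
  B6: def={c} ue={m}
  B7: def={c,q} ue={c,z}

Backward fixpoint:
  B0: in=∅ out={z}
  B1: in=∅ out=∅
  B2: in={z} out={c,m,z}
  B3: in={m,z} out={m,z}
  B4: in={m,z} out={c,m,z}
  B5: in={c,z} out={c,z}
  B6: in={m,z} out={c,z}
  B7: in={c,z} out={z}

Conflict graph:
  c↔{m,z}
  h↔∅
  j↔{m,z}
  m↔{c,j,z}
  q↔{z}
  z↔{c,j,m,q}

N(q) = ["z"]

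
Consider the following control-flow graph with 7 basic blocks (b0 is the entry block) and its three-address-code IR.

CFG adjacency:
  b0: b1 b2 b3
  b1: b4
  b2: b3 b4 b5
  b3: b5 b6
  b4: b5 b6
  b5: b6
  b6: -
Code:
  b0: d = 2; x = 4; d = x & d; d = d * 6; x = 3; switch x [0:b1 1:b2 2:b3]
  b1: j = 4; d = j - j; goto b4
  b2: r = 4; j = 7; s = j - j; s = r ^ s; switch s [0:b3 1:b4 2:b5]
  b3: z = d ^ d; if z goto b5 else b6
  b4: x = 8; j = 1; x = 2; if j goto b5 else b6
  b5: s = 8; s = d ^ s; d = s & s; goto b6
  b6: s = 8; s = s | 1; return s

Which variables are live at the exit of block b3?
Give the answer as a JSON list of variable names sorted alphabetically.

Per-block:
  b0: {d,x} / ∅
  b1: {d,j} / ∅
  b2: {j,r,s} / ∅
  b3: {z} / {d}
  b4: {j,x} / ∅
  b5: {d,s} / {d}
  b6: {s} / ∅

Backward fixpoint:
  live b0: ∅→{d}
  live b1: ∅→{d}
  live b2: {d}→{d}
  live b3: {d}→{d}
  live b4: {d}→{d}
  live b5: {d}→∅
  live b6: ∅→∅

live-out(b3) = ["d"]

Answer: ["d"]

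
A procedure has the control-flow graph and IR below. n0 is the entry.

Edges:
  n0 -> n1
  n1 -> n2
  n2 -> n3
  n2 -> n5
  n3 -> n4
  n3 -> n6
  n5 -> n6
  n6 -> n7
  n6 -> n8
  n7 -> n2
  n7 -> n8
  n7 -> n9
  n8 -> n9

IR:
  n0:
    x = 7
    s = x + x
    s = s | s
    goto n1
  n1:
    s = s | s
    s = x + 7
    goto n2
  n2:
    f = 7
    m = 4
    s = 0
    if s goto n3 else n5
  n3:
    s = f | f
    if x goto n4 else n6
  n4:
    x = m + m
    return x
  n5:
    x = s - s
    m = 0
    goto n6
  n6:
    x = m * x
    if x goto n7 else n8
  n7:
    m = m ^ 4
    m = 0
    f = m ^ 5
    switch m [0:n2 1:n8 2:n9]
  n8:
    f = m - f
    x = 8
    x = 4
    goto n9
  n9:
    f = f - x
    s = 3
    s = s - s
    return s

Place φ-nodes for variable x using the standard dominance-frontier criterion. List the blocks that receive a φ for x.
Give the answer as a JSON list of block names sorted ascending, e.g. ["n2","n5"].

idom tree: n1←n0 n2←n1 n3←n2 n4←n3 n5←n2 n6←n2 n7←n6 n8←n6 n9←n6
Dom∩ at merges:
  n2: preds {n1,n7}: {n0,n1} ∩ {n0,n1,n2,n6,n7} = {n0,n1}; idom=n1
  n6: preds {n3,n5}: {n0,n1,n2,n3} ∩ {n0,n1,n2,n5} = {n0,n1,n2}; idom=n2
  n8: preds {n6,n7}: {n0,n1,n2,n6} ∩ {n0,n1,n2,n6,n7} = {n0,n1,n2,n6}; idom=n6
  n9: preds {n7,n8}: {n0,n1,n2,n6,n7} ∩ {n0,n1,n2,n6,n8} = {n0,n1,n2,n6}; idom=n6

DF walk-up:
  join n2 pred n1: · stop@n1
  join n2 pred n7: n7→n6→n2 stop@n1
  join n6 pred n3: n3 stop@n2
  join n6 pred n5: n5 stop@n2
  join n8 pred n6: · stop@n6
  join n8 pred n7: n7 stop@n6
  join n9 pred n7: n7 stop@n6
  join n9 pred n8: n8 stop@n6
  n0 → ∅
  n1 → ∅
  n2 → {n2}
  n3 → {n6}
  n4 → ∅
  n5 → {n6}
  n6 → {n2}
  n7 → {n2,n8,n9}
  n8 → {n9}
  n9 → ∅

φ for x: defs {n0,n4,n5,n6,n8}
  DF⁺ = {n2,n6,n9}

Answer: ["n2", "n6", "n9"]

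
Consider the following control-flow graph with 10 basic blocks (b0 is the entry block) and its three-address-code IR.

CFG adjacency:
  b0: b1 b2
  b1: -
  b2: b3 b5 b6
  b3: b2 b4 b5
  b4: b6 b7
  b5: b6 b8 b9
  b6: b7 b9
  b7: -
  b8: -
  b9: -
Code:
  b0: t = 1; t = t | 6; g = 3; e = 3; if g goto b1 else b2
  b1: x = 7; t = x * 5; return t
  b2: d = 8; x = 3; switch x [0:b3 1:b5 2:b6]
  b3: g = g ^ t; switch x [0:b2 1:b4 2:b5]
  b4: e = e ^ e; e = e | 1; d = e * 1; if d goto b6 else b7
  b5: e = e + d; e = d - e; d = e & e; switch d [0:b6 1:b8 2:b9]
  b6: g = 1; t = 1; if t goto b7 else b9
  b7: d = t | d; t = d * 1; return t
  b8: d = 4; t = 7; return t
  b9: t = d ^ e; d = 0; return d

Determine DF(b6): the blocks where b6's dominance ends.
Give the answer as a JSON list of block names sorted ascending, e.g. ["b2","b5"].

Answer: ["b7", "b9"]

Derivation:
idom tree: b1←b0 b2←b0 b3←b2 b4←b3 b5←b2 b6←b2 b7←b2 b8←b5 b9←b2
Join-block Dom:
  b2: preds {b0,b3}: {b0} ∩ {b0,b2,b3} = {b0}; idom=b0
  b5: preds {b2,b3}: {b0,b2} ∩ {b0,b2,b3} = {b0,b2}; idom=b2
  b6: preds {b2,b4,b5}: {b0,b2} ∩ {b0,b2,b3,b4} ∩ {b0,b2,b5} = {b0,b2}; idom=b2
  b7: preds {b4,b6}: {b0,b2,b3,b4} ∩ {b0,b2,b6} = {b0,b2}; idom=b2
  b9: preds {b5,b6}: {b0,b2,b5} ∩ {b0,b2,b6} = {b0,b2}; idom=b2

DF walk-up:
  b2←b0: walk · to b0
  b2←b3: walk b3→b2 to b0
  b5←b2: walk · to b2
  b5←b3: walk b3 to b2
  b6←b2: walk · to b2
  b6←b4: walk b4→b3 to b2
  b6←b5: walk b5 to b2
  b7←b4: walk b4→b3 to b2
  b7←b6: walk b6 to b2
  b9←b5: walk b5 to b2
  b9←b6: walk b6 to b2
  b0 → ∅
  b1 → ∅
  b2 → {b2}
  b3 → {b2,b5,b6,b7}
  b4 → {b6,b7}
  b5 → {b6,b9}
  b6 → {b7,b9}
  b7 → ∅
  b8 → ∅
  b9 → ∅

DF(b6) = ["b7", "b9"]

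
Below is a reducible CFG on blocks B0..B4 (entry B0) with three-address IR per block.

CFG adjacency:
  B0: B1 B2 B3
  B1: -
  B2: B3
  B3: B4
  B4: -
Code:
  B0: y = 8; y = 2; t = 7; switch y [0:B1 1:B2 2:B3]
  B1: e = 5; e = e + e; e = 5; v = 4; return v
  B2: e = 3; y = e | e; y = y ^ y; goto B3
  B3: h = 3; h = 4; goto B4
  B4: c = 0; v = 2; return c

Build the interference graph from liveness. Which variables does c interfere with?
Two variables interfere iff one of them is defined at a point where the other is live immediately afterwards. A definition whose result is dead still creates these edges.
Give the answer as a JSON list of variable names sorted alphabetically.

Answer: ["v"]

Working:
Block summaries:
  B0: def={t,y} ue=∅
  B1: def={e,v} ue=∅
  B2: def={e,y} ue=∅
  B3: def={h} ue=∅
  B4: def={c,v} ue=∅

Backward fixpoint:
  B0 li=∅ lo=∅
  B1 li=∅ lo=∅
  B2 li=∅ lo=∅
  B3 li=∅ lo=∅
  B4 li=∅ lo=∅

Interfere edges:
  c: {v}
  e: ∅
  h: ∅
  t: {y}
  v: {c}
  y: {t}

N(c) = ["v"]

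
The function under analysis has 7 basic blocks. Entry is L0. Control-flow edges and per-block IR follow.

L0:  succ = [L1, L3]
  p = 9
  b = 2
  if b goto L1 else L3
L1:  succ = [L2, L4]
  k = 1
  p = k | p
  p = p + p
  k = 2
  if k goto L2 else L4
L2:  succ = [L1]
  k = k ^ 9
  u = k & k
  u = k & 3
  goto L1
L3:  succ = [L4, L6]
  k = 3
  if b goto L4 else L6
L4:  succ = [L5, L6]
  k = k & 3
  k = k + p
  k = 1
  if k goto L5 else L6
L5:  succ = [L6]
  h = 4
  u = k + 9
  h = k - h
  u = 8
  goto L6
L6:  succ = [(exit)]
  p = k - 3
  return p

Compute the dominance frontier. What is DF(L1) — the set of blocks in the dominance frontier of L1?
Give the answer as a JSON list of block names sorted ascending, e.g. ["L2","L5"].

Answer: ["L1", "L4"]

Analysis:
idom tree: L1←L0 L2←L1 L3←L0 L4←L0 L5←L4 L6←L0
Join-block Dom:
  L1: preds {L0,L2}: {L0} ∩ {L0,L1,L2} = {L0}; idom=L0
  L4: preds {L1,L3}: {L0,L1} ∩ {L0,L3} = {L0}; idom=L0
  L6: preds {L3,L4,L5}: {L0,L3} ∩ {L0,L4} ∩ {L0,L4,L5} = {L0}; idom=L0

DF derivation:
  L1←L0: walk · to L0
  L1←L2: walk L2→L1 to L0
  L4←L1: walk L1 to L0
  L4←L3: walk L3 to L0
  L6←L3: walk L3 to L0
  L6←L4: walk L4 to L0
  L6←L5: walk L5→L4 to L0
  L0 → ∅
  L1 → {L1,L4}
  L2 → {L1}
  L3 → {L4,L6}
  L4 → {L6}
  L5 → {L6}
  L6 → ∅

DF(L1) = ["L1", "L4"]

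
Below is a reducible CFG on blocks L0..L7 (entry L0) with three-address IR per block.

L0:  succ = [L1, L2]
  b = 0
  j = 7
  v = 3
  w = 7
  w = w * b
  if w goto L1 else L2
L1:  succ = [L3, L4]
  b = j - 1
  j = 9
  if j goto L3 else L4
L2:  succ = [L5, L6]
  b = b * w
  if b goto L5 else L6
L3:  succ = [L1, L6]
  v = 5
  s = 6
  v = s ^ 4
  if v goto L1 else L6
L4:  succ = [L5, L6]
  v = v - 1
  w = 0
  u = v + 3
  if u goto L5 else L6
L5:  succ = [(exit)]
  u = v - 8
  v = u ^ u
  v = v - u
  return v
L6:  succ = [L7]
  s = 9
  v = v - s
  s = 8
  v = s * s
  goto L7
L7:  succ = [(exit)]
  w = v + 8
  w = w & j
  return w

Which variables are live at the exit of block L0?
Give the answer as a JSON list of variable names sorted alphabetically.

Block summaries:
  L0: {b,j,v,w} / ∅
  L1: {b,j} / {j}
  L2: {b} / {b,w}
  L3: {s,v} / ∅
  L4: {u,v,w} / {v}
  L5: {u,v} / {v}
  L6: {s,v} / {v}
  L7: {w} / {j,v}

Live sets:
  live L0: ∅→{b,j,v,w}
  live L1: {j,v}→{j,v}
  live L2: {b,j,v,w}→{j,v}
  live L3: {j}→{j,v}
  live L4: {j,v}→{j,v}
  live L5: {v}→∅
  live L6: {j,v}→{j,v}
  live L7: {j,v}→∅

live-out(L0) = ["b", "j", "v", "w"]

Answer: ["b", "j", "v", "w"]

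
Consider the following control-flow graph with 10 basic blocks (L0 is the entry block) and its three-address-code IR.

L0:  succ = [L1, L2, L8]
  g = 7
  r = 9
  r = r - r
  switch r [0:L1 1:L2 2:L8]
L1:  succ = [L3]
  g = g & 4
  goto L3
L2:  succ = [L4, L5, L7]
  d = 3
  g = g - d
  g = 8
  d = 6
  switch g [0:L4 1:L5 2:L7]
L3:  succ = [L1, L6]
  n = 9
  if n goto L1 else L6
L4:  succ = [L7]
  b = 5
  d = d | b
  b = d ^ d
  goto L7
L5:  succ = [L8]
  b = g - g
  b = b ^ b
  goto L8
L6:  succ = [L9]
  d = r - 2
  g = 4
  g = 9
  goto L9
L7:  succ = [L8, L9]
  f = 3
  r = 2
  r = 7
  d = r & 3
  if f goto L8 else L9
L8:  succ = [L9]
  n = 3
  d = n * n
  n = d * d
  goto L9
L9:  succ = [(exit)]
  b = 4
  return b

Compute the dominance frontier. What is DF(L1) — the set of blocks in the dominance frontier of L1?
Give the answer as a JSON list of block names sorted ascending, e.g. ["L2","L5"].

Answer: ["L1", "L9"]

Analysis:
idom tree: L1←L0 L2←L0 L3←L1 L4←L2 L5←L2 L6←L3 L7←L2 L8←L0 L9←L0
Dom at joins:
  L1: preds {L0,L3}: {L0} ∩ {L0,L1,L3} = {L0}; idom=L0
  L7: preds {L2,L4}: {L0,L2} ∩ {L0,L2,L4} = {L0,L2}; idom=L2
  L8: preds {L0,L5,L7}: {L0} ∩ {L0,L2,L5} ∩ {L0,L2,L7} = {L0}; idom=L0
  L9: preds {L6,L7,L8}: {L0,L1,L3,L6} ∩ {L0,L2,L7} ∩ {L0,L8} = {L0}; idom=L0

DF derivation:
  L1←L0: walk · to L0
  L1←L3: walk L3→L1 to L0
  L7←L2: walk · to L2
  L7←L4: walk L4 to L2
  L8←L0: walk · to L0
  L8←L5: walk L5→L2 to L0
  L8←L7: walk L7→L2 to L0
  L9←L6: walk L6→L3→L1 to L0
  L9←L7: walk L7→L2 to L0
  L9←L8: walk L8 to L0
  L0: DF=∅
  L1: DF={L1,L9}
  L2: DF={L8,L9}
  L3: DF={L1,L9}
  L4: DF={L7}
  L5: DF={L8}
  L6: DF={L9}
  L7: DF={L8,L9}
  L8: DF={L9}
  L9: DF=∅

DF(L1) = ["L1", "L9"]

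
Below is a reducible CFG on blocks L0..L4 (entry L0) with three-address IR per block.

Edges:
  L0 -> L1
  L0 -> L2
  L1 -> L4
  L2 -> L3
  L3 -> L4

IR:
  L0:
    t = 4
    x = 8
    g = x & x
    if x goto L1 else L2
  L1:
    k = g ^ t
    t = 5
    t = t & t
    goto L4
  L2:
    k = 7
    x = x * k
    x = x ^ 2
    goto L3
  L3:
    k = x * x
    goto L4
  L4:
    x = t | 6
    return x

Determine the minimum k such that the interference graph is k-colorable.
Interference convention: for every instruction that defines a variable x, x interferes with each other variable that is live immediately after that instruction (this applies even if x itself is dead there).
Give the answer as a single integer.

Answer: 3

Analysis:
def/use:
  L0 def {g,t,x} use ∅
  L1 def {k,t} use {g,t}
  L2 def {k,x} use {x}
  L3 def {k} use {x}
  L4 def {x} use {t}

Live sets:
  L0: in=∅ out={g,t,x}
  L1: in={g,t} out={t}
  L2: in={t,x} out={t,x}
  L3: in={t,x} out={t}
  L4: in={t} out=∅

Conflict graph:
  g: {t,x}
  k: {t,x}
  t: {g,k,x}
  x: {g,k,t}

Colouring:
  clique {g,t,x} ⇒ need ≥ 3
  3-colouring: R0={t}  R1={x}  R2={g,k}
  χ = 3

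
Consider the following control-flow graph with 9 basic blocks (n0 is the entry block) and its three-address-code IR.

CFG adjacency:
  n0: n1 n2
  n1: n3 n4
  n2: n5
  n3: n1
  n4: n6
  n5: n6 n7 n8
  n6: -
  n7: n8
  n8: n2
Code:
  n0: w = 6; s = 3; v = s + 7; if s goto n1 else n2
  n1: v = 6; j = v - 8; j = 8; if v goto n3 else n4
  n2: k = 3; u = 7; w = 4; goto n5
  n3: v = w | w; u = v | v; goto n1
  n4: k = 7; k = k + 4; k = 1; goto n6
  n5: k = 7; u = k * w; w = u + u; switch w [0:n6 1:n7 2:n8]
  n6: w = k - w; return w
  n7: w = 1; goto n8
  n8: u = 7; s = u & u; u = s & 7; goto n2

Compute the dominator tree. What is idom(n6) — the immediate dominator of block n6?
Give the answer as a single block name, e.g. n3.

idom tree: n1←n0 n2←n0 n3←n1 n4←n1 n5←n2 n6←n0 n7←n5 n8←n5
Dom at joins:
  n1: preds {n0,n3}: {n0} ∩ {n0,n1,n3} = {n0}; idom=n0
  n2: preds {n0,n8}: {n0} ∩ {n0,n2,n5,n8} = {n0}; idom=n0
  n6: preds {n4,n5}: {n0,n1,n4} ∩ {n0,n2,n5} = {n0}; idom=n0
  n8: preds {n5,n7}: {n0,n2,n5} ∩ {n0,n2,n5,n7} = {n0,n2,n5}; idom=n5

idom(n6) = n0

Answer: n0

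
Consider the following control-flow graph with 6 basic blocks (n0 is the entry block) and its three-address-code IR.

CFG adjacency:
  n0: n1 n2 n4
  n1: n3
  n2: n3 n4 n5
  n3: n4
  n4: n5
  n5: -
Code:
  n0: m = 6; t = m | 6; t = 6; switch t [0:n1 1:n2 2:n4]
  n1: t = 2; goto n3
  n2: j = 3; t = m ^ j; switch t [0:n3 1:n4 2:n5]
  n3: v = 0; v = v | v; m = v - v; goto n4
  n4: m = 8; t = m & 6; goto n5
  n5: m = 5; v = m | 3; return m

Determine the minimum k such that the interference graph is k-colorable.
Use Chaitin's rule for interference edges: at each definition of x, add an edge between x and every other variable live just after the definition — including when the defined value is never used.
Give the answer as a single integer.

Answer: 2

Derivation:
def/use:
  n0: def={m,t} ue=∅
  n1: def={t} ue=∅
  n2: def={j,t} ue={m}
  n3: def={m,v} ue=∅
  n4: def={m,t} ue=∅
  n5: def={m,v} ue=∅

Live sets:
  n0 li=∅ lo={m}
  n1 li=∅ lo=∅
  n2 li={m} lo=∅
  n3 li=∅ lo=∅
  n4 li=∅ lo=∅
  n5 li=∅ lo=∅

Conflict graph:
  j↔{m}
  m↔{j,t,v}
  t↔{m}
  v↔{m}

Chromatic number:
  {j,m} pairwise interfere (2-clique) ⇒ χ ≥ 2
  2-colouring: R0={m}  R1={j,t,v}
  χ = 2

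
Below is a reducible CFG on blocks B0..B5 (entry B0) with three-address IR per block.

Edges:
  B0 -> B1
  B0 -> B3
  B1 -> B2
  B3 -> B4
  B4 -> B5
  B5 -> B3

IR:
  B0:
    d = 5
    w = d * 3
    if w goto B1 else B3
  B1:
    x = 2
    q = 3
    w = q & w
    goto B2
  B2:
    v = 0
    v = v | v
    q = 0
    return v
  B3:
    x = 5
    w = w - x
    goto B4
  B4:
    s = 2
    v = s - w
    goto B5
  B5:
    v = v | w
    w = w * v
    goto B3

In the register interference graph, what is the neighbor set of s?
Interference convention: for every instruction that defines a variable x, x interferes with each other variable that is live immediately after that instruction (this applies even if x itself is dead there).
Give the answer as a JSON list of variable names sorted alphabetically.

Answer: ["w"]

Working:
Per-block:
  B0: def={d,w} ue=∅
  B1: def={q,w,x} ue={w}
  B2: def={q,v} ue=∅
  B3: def={w,x} ue={w}
  B4: def={s,v} ue={w}
  B5: def={v,w} ue={v,w}

Live sets:
  B0: in=∅ out={w}
  B1: in={w} out=∅
  B2: in=∅ out=∅
  B3: in={w} out={w}
  B4: in={w} out={v,w}
  B5: in={v,w} out={w}

Conflict graph:
  d↔∅
  q↔{v,w}
  s↔{w}
  v↔{q,w}
  w↔{q,s,v,x}
  x↔{w}

N(s) = ["w"]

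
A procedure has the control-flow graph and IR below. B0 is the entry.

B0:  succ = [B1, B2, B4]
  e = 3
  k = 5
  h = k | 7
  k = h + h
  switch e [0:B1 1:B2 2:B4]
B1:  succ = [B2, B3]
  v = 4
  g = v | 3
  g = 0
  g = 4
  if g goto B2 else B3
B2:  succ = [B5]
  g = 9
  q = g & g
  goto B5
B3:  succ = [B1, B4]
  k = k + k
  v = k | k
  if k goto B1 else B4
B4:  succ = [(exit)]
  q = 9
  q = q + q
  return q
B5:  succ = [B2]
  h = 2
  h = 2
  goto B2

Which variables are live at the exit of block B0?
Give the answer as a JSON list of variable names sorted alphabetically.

Answer: ["k"]

Derivation:
Block summaries:
  B0 def {e,h,k} use ∅
  B1 def {g,v} use ∅
  B2 def {g,q} use ∅
  B3 def {k,v} use {k}
  B4 def {q} use ∅
  B5 def {h} use ∅

Backward fixpoint:
  B0 li=∅ lo={k}
  B1 li={k} lo={k}
  B2 li=∅ lo=∅
  B3 li={k} lo={k}
  B4 li=∅ lo=∅
  B5 li=∅ lo=∅

live-out(B0) = ["k"]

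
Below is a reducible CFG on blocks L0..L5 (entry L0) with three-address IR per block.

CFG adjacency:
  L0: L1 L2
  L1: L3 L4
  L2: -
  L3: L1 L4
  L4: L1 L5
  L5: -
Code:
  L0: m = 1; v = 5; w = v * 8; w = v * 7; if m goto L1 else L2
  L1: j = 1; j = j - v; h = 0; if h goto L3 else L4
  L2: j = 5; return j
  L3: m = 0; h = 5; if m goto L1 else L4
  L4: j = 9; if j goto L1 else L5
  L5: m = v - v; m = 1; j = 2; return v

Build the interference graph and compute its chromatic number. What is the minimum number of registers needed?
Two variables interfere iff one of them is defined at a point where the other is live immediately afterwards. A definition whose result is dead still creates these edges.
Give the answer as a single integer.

Answer: 3

Working:
Per-block:
  L0: def={m,v,w} ue=∅
  L1: def={h,j} ue={v}
  L2: def={j} ue=∅
  L3: def={h,m} ue=∅
  L4: def={j} ue=∅
  L5: def={j,m} ue={v}

Live sets:
  L0: in=∅ out={v}
  L1: in={v} out={v}
  L2: in=∅ out=∅
  L3: in={v} out={v}
  L4: in={v} out={v}
  L5: in={v} out=∅

Interfere edges:
  h: {m,v}
  j: {v}
  m: {h,v,w}
  v: {h,j,m,w}
  w: {m,v}

Colouring:
  {h,m,v} pairwise interfere (3-clique) ⇒ χ ≥ 3
  3-colouring: r0={v}  r1={j,m}  r2={h,w}
  χ = 3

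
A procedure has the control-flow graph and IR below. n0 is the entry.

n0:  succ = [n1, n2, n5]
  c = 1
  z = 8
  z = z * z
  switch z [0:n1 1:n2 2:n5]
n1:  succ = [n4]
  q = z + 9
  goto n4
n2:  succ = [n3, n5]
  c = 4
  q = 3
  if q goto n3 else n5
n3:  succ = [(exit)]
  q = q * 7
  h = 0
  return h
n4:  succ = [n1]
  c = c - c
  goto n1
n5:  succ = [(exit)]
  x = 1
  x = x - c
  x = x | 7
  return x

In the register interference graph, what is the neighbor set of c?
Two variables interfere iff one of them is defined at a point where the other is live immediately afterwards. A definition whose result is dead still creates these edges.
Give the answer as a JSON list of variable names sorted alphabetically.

Answer: ["q", "x", "z"]

Derivation:
Block summaries:
  n0: def={c,z} ue=∅
  n1: def={q} ue={z}
  n2: def={c,q} ue=∅
  n3: def={h,q} ue={q}
  n4: def={c} ue={c}
  n5: def={x} ue={c}

Live sets:
  live n0: ∅→{c,z}
  live n1: {c,z}→{c,z}
  live n2: ∅→{c,q}
  live n3: {q}→∅
  live n4: {c,z}→{c,z}
  live n5: {c}→∅

Interference:
  c — {q,x,z}
  h — ∅
  q — {c,z}
  x — {c}
  z — {c,q}

N(c) = ["q", "x", "z"]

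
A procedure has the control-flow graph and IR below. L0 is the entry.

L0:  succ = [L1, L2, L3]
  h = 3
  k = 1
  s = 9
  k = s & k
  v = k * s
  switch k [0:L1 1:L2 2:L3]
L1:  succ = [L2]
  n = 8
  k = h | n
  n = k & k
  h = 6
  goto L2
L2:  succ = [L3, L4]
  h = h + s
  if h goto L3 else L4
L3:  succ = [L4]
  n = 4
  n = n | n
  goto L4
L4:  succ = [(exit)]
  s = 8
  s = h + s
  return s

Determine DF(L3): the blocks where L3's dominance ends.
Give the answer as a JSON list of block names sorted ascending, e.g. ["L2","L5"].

idom tree: L1←L0 L2←L0 L3←L0 L4←L0
Dom at joins:
  L2: preds {L0,L1}: {L0} ∩ {L0,L1} = {L0}; idom=L0
  L3: preds {L0,L2}: {L0} ∩ {L0,L2} = {L0}; idom=L0
  L4: preds {L2,L3}: {L0,L2} ∩ {L0,L3} = {L0}; idom=L0

DF derivation:
  join L2 pred L0: · stop@L0
  join L2 pred L1: L1 stop@L0
  join L3 pred L0: · stop@L0
  join L3 pred L2: L2 stop@L0
  join L4 pred L2: L2 stop@L0
  join L4 pred L3: L3 stop@L0
  L0 → ∅
  L1 → {L2}
  L2 → {L3,L4}
  L3 → {L4}
  L4 → ∅

DF(L3) = ["L4"]

Answer: ["L4"]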